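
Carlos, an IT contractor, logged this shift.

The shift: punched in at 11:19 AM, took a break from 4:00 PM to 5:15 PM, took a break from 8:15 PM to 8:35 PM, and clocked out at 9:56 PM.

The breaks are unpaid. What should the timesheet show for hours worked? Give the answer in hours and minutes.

9 h 2 min

The shift: 11:19 AM–9:56 PM = 10 h 37 min; less 95 min break → 9 h 2 min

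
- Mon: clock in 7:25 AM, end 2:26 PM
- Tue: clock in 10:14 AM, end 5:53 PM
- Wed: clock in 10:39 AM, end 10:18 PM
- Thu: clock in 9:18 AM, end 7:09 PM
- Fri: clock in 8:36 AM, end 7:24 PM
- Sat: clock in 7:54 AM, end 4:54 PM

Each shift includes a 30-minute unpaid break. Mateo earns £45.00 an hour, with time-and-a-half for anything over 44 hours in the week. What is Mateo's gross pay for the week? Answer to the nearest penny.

Mon: 7:25 AM–2:26 PM = 7 h 1 min; less 30 min break → 6 h 31 min
Tue: 10:14 AM–5:53 PM = 7 h 39 min; less 30 min break → 7 h 9 min
Wed: 10:39 AM–10:18 PM = 11 h 39 min; less 30 min break → 11 h 9 min
Thu: 9:18 AM–7:09 PM = 9 h 51 min; less 30 min break → 9 h 21 min
Fri: 8:36 AM–7:24 PM = 10 h 48 min; less 30 min break → 10 h 18 min
Sat: 7:54 AM–4:54 PM = 9 h 0 min; less 30 min break → 8 h 30 min
Total worked: 52 h 58 min = 3178 min.
Regular 44 h 0 min = 2640 min at £45.00/h; overtime 8 h 58 min = 538 min at £67.50/h.
Pay = (2640 × £45.00 + 538 × £67.50) ÷ 60 = £2585.25.

£2585.25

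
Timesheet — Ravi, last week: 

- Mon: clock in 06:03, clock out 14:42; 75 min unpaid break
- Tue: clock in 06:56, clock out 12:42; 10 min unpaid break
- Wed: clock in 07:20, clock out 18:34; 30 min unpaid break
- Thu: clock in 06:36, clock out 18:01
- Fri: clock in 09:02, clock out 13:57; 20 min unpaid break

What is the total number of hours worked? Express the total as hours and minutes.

39 h 44 min

Mon: 06:03–14:42 = 8 h 39 min; less 75 min break → 7 h 24 min
Tue: 06:56–12:42 = 5 h 46 min; less 10 min break → 5 h 36 min
Wed: 07:20–18:34 = 11 h 14 min; less 30 min break → 10 h 44 min
Thu: 06:36–18:01 = 11 h 25 min
Fri: 09:02–13:57 = 4 h 55 min; less 20 min break → 4 h 35 min
Total: 7 h 24 min + 5 h 36 min + 10 h 44 min + 11 h 25 min + 4 h 35 min = 39 h 44 min.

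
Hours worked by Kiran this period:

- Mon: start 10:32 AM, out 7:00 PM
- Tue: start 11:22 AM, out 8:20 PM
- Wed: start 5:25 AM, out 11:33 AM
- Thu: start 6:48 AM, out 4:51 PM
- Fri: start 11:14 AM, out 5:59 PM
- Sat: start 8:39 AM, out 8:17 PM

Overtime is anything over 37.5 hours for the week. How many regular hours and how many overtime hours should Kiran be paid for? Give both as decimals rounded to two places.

Mon: 10:32 AM–7:00 PM = 8 h 28 min
Tue: 11:22 AM–8:20 PM = 8 h 58 min
Wed: 5:25 AM–11:33 AM = 6 h 8 min
Thu: 6:48 AM–4:51 PM = 10 h 3 min
Fri: 11:14 AM–5:59 PM = 6 h 45 min
Sat: 8:39 AM–8:17 PM = 11 h 38 min
Total worked: 52 h 0 min = 52.00 h.
Threshold 37.5 h → overtime 14 h 30 min, regular 37 h 30 min.

Regular 37.50 hours, overtime 14.50 hours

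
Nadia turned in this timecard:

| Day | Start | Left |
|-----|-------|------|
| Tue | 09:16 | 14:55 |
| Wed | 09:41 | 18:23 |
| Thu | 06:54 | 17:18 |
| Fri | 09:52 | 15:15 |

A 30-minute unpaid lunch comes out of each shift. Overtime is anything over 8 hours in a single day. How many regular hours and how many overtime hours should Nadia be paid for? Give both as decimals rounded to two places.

Regular 26.03 hours, overtime 2.10 hours

Tue: 09:16–14:55 = 5 h 39 min; less 30 min break → 5 h 9 min
Wed: 09:41–18:23 = 8 h 42 min; less 30 min break → 8 h 12 min
Thu: 06:54–17:18 = 10 h 24 min; less 30 min break → 9 h 54 min
Fri: 09:52–15:15 = 5 h 23 min; less 30 min break → 4 h 53 min
Tue reg 5 h 9 min / OT 0 h 0 min; Wed reg 8 h 0 min / OT 0 h 12 min; Thu reg 8 h 0 min / OT 1 h 54 min; Fri reg 4 h 53 min / OT 0 h 0 min.
Totals: regular 26 h 2 min, overtime 2 h 6 min.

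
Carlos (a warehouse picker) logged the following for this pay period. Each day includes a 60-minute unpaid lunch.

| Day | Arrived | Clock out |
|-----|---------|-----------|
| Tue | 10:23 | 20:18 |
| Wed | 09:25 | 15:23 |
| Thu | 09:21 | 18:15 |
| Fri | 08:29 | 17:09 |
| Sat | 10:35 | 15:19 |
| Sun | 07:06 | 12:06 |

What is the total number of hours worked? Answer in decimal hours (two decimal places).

37.18 hours

Tue: 10:23–20:18 = 9 h 55 min; less 60 min break → 8 h 55 min
Wed: 09:25–15:23 = 5 h 58 min; less 60 min break → 4 h 58 min
Thu: 09:21–18:15 = 8 h 54 min; less 60 min break → 7 h 54 min
Fri: 08:29–17:09 = 8 h 40 min; less 60 min break → 7 h 40 min
Sat: 10:35–15:19 = 4 h 44 min; less 60 min break → 3 h 44 min
Sun: 07:06–12:06 = 5 h 0 min; less 60 min break → 4 h 0 min
Total: 8 h 55 min + 4 h 58 min + 7 h 54 min + 7 h 40 min + 3 h 44 min + 4 h 0 min = 37 h 11 min.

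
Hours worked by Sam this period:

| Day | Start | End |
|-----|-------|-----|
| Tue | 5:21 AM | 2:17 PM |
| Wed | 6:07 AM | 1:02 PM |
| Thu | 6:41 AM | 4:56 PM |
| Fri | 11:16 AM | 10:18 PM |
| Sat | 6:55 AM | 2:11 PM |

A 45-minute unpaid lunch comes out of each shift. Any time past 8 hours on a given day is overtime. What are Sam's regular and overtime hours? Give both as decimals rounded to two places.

Regular 36.68 hours, overtime 3.97 hours

Tue: 5:21 AM–2:17 PM = 8 h 56 min; less 45 min break → 8 h 11 min
Wed: 6:07 AM–1:02 PM = 6 h 55 min; less 45 min break → 6 h 10 min
Thu: 6:41 AM–4:56 PM = 10 h 15 min; less 45 min break → 9 h 30 min
Fri: 11:16 AM–10:18 PM = 11 h 2 min; less 45 min break → 10 h 17 min
Sat: 6:55 AM–2:11 PM = 7 h 16 min; less 45 min break → 6 h 31 min
Tue reg 8 h 0 min / OT 0 h 11 min; Wed reg 6 h 10 min / OT 0 h 0 min; Thu reg 8 h 0 min / OT 1 h 30 min; Fri reg 8 h 0 min / OT 2 h 17 min; Sat reg 6 h 31 min / OT 0 h 0 min.
Totals: regular 36 h 41 min, overtime 3 h 58 min.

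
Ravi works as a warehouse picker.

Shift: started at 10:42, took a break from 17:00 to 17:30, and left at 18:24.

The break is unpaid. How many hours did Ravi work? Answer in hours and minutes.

Shift: 10:42–18:24 = 7 h 42 min; less 30 min break → 7 h 12 min

7 h 12 min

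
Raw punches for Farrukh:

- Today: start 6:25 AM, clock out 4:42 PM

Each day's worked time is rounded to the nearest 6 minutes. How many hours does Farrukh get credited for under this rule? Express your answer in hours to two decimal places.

Today: 6:25 AM–4:42 PM = 10 h 17 min → rounds to 10 h 18 min

10.30 hours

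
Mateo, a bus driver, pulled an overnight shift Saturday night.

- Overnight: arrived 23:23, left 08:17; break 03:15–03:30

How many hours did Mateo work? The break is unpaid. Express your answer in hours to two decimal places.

8.65 hours

Overnight: 23:23 → midnight = 0 h 37 min; midnight → 08:17 = 8 h 17 min; span 8 h 54 min; less 15 min break → 8 h 39 min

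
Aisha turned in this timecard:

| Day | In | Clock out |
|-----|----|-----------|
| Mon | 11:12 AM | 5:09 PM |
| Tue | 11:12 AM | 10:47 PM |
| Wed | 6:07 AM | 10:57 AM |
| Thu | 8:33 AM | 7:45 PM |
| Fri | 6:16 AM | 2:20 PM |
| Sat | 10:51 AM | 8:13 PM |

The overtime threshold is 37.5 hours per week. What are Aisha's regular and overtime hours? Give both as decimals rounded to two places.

Regular 37.50 hours, overtime 13.50 hours

Mon: 11:12 AM–5:09 PM = 5 h 57 min
Tue: 11:12 AM–10:47 PM = 11 h 35 min
Wed: 6:07 AM–10:57 AM = 4 h 50 min
Thu: 8:33 AM–7:45 PM = 11 h 12 min
Fri: 6:16 AM–2:20 PM = 8 h 4 min
Sat: 10:51 AM–8:13 PM = 9 h 22 min
Total worked: 51 h 0 min = 51.00 h.
Threshold 37.5 h → overtime 13 h 30 min, regular 37 h 30 min.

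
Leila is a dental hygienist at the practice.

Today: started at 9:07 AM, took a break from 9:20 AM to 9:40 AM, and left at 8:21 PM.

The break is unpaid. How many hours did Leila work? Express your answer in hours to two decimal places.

10.90 hours

Today: 9:07 AM–8:21 PM = 11 h 14 min; less 20 min break → 10 h 54 min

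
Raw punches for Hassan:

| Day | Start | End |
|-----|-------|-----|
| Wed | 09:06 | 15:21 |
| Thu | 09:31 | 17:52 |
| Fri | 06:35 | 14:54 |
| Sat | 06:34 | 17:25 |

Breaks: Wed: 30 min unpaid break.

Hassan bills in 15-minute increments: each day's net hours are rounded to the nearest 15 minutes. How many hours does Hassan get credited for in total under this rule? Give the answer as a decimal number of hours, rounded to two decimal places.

Wed: 09:06–15:21 = 6 h 15 min − 30 min = 5 h 45 min → rounds to 5 h 45 min
Thu: 09:31–17:52 = 8 h 21 min → rounds to 8 h 15 min
Fri: 06:35–14:54 = 8 h 19 min → rounds to 8 h 15 min
Sat: 06:34–17:25 = 10 h 51 min → rounds to 10 h 45 min
Total credited: 33 h 0 min.

33.00 hours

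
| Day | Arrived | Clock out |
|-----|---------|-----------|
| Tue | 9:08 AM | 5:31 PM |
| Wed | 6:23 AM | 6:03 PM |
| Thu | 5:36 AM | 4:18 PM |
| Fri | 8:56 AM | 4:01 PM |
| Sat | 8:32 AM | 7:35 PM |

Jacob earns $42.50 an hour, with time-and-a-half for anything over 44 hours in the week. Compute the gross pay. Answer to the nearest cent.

Tue: 9:08 AM–5:31 PM = 8 h 23 min
Wed: 6:23 AM–6:03 PM = 11 h 40 min
Thu: 5:36 AM–4:18 PM = 10 h 42 min
Fri: 8:56 AM–4:01 PM = 7 h 5 min
Sat: 8:32 AM–7:35 PM = 11 h 3 min
Total worked: 48 h 53 min = 2933 min.
Regular 44 h 0 min = 2640 min at $42.50/h; overtime 4 h 53 min = 293 min at $63.75/h.
Pay = (2640 × $42.50 + 293 × $63.75) ÷ 60 = $2181.31.

$2181.31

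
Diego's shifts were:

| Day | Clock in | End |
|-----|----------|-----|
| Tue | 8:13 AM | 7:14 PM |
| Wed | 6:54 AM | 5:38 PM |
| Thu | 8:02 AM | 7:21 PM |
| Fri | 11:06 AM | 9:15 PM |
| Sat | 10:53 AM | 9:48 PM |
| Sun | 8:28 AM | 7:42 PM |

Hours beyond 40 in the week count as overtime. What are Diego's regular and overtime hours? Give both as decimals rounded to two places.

Regular 40.00 hours, overtime 25.37 hours

Tue: 8:13 AM–7:14 PM = 11 h 1 min
Wed: 6:54 AM–5:38 PM = 10 h 44 min
Thu: 8:02 AM–7:21 PM = 11 h 19 min
Fri: 11:06 AM–9:15 PM = 10 h 9 min
Sat: 10:53 AM–9:48 PM = 10 h 55 min
Sun: 8:28 AM–7:42 PM = 11 h 14 min
Total worked: 65 h 22 min = 65.37 h.
Threshold 40 h → overtime 25 h 22 min, regular 40 h 0 min.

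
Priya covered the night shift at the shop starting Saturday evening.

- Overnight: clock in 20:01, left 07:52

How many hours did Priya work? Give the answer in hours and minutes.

11 h 51 min

Overnight: 20:01 → midnight = 3 h 59 min; midnight → 07:52 = 7 h 52 min; span 11 h 51 min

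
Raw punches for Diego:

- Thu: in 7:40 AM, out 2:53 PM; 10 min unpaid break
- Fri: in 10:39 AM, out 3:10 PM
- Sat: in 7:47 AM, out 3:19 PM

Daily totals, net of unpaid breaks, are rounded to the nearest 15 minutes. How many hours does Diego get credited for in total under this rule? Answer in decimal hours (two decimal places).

19.00 hours

Thu: 7:40 AM–2:53 PM = 7 h 13 min − 10 min = 7 h 3 min → rounds to 7 h 0 min
Fri: 10:39 AM–3:10 PM = 4 h 31 min → rounds to 4 h 30 min
Sat: 7:47 AM–3:19 PM = 7 h 32 min → rounds to 7 h 30 min
Total credited: 19 h 0 min.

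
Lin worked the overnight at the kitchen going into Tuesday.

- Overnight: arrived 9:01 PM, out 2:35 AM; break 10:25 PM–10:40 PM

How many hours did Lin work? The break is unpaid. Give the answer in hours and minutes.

Overnight: 9:01 PM → midnight = 2 h 59 min; midnight → 2:35 AM = 2 h 35 min; span 5 h 34 min; less 15 min break → 5 h 19 min

5 h 19 min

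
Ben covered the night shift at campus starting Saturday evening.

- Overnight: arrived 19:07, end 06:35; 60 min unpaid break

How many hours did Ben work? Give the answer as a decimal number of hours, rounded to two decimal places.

Overnight: 19:07 → midnight = 4 h 53 min; midnight → 06:35 = 6 h 35 min; span 11 h 28 min; less 60 min break → 10 h 28 min

10.47 hours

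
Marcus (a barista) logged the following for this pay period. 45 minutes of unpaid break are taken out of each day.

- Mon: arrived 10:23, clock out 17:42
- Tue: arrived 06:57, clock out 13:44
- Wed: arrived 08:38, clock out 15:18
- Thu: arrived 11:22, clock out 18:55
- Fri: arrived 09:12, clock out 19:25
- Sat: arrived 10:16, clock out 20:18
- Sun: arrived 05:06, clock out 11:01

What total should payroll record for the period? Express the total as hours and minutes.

49 h 14 min

Mon: 10:23–17:42 = 7 h 19 min; less 45 min break → 6 h 34 min
Tue: 06:57–13:44 = 6 h 47 min; less 45 min break → 6 h 2 min
Wed: 08:38–15:18 = 6 h 40 min; less 45 min break → 5 h 55 min
Thu: 11:22–18:55 = 7 h 33 min; less 45 min break → 6 h 48 min
Fri: 09:12–19:25 = 10 h 13 min; less 45 min break → 9 h 28 min
Sat: 10:16–20:18 = 10 h 2 min; less 45 min break → 9 h 17 min
Sun: 05:06–11:01 = 5 h 55 min; less 45 min break → 5 h 10 min
Total: 6 h 34 min + 6 h 2 min + 5 h 55 min + 6 h 48 min + 9 h 28 min + 9 h 17 min + 5 h 10 min = 49 h 14 min.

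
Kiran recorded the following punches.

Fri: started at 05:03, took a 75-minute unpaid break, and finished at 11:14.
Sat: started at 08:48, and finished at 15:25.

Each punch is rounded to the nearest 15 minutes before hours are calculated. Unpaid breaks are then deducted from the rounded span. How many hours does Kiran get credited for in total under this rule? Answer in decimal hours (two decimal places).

Fri: in 05:03→05:00, out 11:14→11:15; 6 h 15 min − 75 min = 5 h 0 min
Sat: in 08:48→08:45, out 15:25→15:30; 6 h 45 min
Total credited: 11 h 45 min.

11.75 hours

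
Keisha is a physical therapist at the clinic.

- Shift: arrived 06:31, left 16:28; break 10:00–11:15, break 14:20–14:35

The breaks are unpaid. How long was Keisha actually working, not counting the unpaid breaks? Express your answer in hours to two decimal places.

Shift: 06:31–16:28 = 9 h 57 min; less 90 min break → 8 h 27 min

8.45 hours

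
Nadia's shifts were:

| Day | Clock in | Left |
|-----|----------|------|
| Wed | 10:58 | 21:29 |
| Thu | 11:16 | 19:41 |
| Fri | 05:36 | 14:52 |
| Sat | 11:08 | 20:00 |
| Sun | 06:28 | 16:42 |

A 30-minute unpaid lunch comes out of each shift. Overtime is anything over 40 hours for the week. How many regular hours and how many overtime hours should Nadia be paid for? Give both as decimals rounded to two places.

Wed: 10:58–21:29 = 10 h 31 min; less 30 min break → 10 h 1 min
Thu: 11:16–19:41 = 8 h 25 min; less 30 min break → 7 h 55 min
Fri: 05:36–14:52 = 9 h 16 min; less 30 min break → 8 h 46 min
Sat: 11:08–20:00 = 8 h 52 min; less 30 min break → 8 h 22 min
Sun: 06:28–16:42 = 10 h 14 min; less 30 min break → 9 h 44 min
Total worked: 44 h 48 min = 44.80 h.
Threshold 40 h → overtime 4 h 48 min, regular 40 h 0 min.

Regular 40.00 hours, overtime 4.80 hours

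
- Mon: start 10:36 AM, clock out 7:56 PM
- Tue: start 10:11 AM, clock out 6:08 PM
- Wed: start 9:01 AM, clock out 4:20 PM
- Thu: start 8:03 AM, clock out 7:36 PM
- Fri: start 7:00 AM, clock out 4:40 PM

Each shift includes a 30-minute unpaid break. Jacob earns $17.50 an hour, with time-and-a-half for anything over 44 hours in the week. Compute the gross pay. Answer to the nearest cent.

$758.04

Mon: 10:36 AM–7:56 PM = 9 h 20 min; less 30 min break → 8 h 50 min
Tue: 10:11 AM–6:08 PM = 7 h 57 min; less 30 min break → 7 h 27 min
Wed: 9:01 AM–4:20 PM = 7 h 19 min; less 30 min break → 6 h 49 min
Thu: 8:03 AM–7:36 PM = 11 h 33 min; less 30 min break → 11 h 3 min
Fri: 7:00 AM–4:40 PM = 9 h 40 min; less 30 min break → 9 h 10 min
Total worked: 43 h 19 min = 2599 min.
Regular 43 h 19 min = 2599 min at $17.50/h; overtime 0 h 0 min = 0 min at $26.25/h.
Pay = (2599 × $17.50 + 0 × $26.25) ÷ 60 = $758.04.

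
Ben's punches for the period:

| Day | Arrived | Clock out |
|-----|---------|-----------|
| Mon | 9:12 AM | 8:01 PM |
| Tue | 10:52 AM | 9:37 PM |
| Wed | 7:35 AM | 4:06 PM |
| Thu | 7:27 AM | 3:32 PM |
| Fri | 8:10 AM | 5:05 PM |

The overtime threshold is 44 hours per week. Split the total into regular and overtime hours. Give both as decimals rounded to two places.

Regular 44.00 hours, overtime 3.08 hours

Mon: 9:12 AM–8:01 PM = 10 h 49 min
Tue: 10:52 AM–9:37 PM = 10 h 45 min
Wed: 7:35 AM–4:06 PM = 8 h 31 min
Thu: 7:27 AM–3:32 PM = 8 h 5 min
Fri: 8:10 AM–5:05 PM = 8 h 55 min
Total worked: 47 h 5 min = 47.08 h.
Threshold 44 h → overtime 3 h 5 min, regular 44 h 0 min.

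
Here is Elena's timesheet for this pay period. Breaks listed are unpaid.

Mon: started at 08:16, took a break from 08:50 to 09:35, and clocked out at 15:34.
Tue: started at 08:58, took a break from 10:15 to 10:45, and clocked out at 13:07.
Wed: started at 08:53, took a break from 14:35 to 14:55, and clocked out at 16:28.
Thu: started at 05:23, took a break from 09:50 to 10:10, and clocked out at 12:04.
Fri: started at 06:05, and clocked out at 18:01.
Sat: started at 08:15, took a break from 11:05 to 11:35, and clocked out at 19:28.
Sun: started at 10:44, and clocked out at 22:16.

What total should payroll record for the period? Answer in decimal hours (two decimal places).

57.98 hours

Mon: 08:16–15:34 = 7 h 18 min; less 45 min break → 6 h 33 min
Tue: 08:58–13:07 = 4 h 9 min; less 30 min break → 3 h 39 min
Wed: 08:53–16:28 = 7 h 35 min; less 20 min break → 7 h 15 min
Thu: 05:23–12:04 = 6 h 41 min; less 20 min break → 6 h 21 min
Fri: 06:05–18:01 = 11 h 56 min
Sat: 08:15–19:28 = 11 h 13 min; less 30 min break → 10 h 43 min
Sun: 10:44–22:16 = 11 h 32 min
Total: 6 h 33 min + 3 h 39 min + 7 h 15 min + 6 h 21 min + 11 h 56 min + 10 h 43 min + 11 h 32 min = 57 h 59 min.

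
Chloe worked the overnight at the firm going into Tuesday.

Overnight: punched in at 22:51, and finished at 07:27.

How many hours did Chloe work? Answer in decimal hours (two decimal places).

8.60 hours

Overnight: 22:51 → midnight = 1 h 9 min; midnight → 07:27 = 7 h 27 min; span 8 h 36 min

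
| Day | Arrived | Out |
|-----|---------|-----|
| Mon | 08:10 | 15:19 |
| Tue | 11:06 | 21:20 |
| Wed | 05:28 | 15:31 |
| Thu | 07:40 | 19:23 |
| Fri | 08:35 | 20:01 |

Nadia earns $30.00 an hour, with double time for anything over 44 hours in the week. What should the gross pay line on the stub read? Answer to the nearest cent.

$1715.00

Mon: 08:10–15:19 = 7 h 9 min
Tue: 11:06–21:20 = 10 h 14 min
Wed: 05:28–15:31 = 10 h 3 min
Thu: 07:40–19:23 = 11 h 43 min
Fri: 08:35–20:01 = 11 h 26 min
Total worked: 50 h 35 min = 3035 min.
Regular 44 h 0 min = 2640 min at $30.00/h; overtime 6 h 35 min = 395 min at $60.00/h.
Pay = (2640 × $30.00 + 395 × $60.00) ÷ 60 = $1715.00.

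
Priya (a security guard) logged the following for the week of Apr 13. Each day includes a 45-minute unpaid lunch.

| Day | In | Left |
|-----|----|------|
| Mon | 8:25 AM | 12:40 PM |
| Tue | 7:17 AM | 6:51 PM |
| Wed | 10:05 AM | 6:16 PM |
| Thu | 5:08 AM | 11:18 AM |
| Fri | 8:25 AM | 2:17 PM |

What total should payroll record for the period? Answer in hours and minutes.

Mon: 8:25 AM–12:40 PM = 4 h 15 min; less 45 min break → 3 h 30 min
Tue: 7:17 AM–6:51 PM = 11 h 34 min; less 45 min break → 10 h 49 min
Wed: 10:05 AM–6:16 PM = 8 h 11 min; less 45 min break → 7 h 26 min
Thu: 5:08 AM–11:18 AM = 6 h 10 min; less 45 min break → 5 h 25 min
Fri: 8:25 AM–2:17 PM = 5 h 52 min; less 45 min break → 5 h 7 min
Total: 3 h 30 min + 10 h 49 min + 7 h 26 min + 5 h 25 min + 5 h 7 min = 32 h 17 min.

32 h 17 min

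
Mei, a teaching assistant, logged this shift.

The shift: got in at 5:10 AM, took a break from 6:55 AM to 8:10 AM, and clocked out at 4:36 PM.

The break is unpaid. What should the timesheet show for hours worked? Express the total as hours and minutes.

The shift: 5:10 AM–4:36 PM = 11 h 26 min; less 75 min break → 10 h 11 min

10 h 11 min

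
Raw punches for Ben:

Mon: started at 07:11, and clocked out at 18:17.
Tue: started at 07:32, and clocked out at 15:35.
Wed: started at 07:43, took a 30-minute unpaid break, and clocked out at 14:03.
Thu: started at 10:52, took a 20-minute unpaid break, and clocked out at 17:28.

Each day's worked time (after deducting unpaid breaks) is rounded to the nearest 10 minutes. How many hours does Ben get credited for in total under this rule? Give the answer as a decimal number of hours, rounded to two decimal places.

Mon: 07:11–18:17 = 11 h 6 min → rounds to 11 h 10 min
Tue: 07:32–15:35 = 8 h 3 min → rounds to 8 h 0 min
Wed: 07:43–14:03 = 6 h 20 min − 30 min = 5 h 50 min → rounds to 5 h 50 min
Thu: 10:52–17:28 = 6 h 36 min − 20 min = 6 h 16 min → rounds to 6 h 20 min
Total credited: 31 h 20 min.

31.33 hours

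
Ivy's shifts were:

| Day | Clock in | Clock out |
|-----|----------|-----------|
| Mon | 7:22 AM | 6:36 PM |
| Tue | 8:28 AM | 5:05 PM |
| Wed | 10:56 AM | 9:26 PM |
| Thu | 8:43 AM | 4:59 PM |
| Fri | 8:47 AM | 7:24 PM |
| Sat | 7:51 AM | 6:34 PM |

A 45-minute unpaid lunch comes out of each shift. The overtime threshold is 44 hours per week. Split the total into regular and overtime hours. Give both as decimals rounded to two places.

Mon: 7:22 AM–6:36 PM = 11 h 14 min; less 45 min break → 10 h 29 min
Tue: 8:28 AM–5:05 PM = 8 h 37 min; less 45 min break → 7 h 52 min
Wed: 10:56 AM–9:26 PM = 10 h 30 min; less 45 min break → 9 h 45 min
Thu: 8:43 AM–4:59 PM = 8 h 16 min; less 45 min break → 7 h 31 min
Fri: 8:47 AM–7:24 PM = 10 h 37 min; less 45 min break → 9 h 52 min
Sat: 7:51 AM–6:34 PM = 10 h 43 min; less 45 min break → 9 h 58 min
Total worked: 55 h 27 min = 55.45 h.
Threshold 44 h → overtime 11 h 27 min, regular 44 h 0 min.

Regular 44.00 hours, overtime 11.45 hours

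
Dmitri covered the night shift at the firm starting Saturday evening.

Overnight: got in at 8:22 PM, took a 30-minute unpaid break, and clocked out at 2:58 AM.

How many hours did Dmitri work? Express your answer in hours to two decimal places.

6.10 hours

Overnight: 8:22 PM → midnight = 3 h 38 min; midnight → 2:58 AM = 2 h 58 min; span 6 h 36 min; less 30 min break → 6 h 6 min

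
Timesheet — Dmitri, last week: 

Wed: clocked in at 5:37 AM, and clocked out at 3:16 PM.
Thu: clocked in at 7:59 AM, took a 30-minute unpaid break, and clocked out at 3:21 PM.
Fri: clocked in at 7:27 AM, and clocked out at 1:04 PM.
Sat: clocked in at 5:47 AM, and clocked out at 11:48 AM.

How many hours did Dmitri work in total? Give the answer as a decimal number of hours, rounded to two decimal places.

28.15 hours

Wed: 5:37 AM–3:16 PM = 9 h 39 min
Thu: 7:59 AM–3:21 PM = 7 h 22 min; less 30 min break → 6 h 52 min
Fri: 7:27 AM–1:04 PM = 5 h 37 min
Sat: 5:47 AM–11:48 AM = 6 h 1 min
Total: 9 h 39 min + 6 h 52 min + 5 h 37 min + 6 h 1 min = 28 h 9 min.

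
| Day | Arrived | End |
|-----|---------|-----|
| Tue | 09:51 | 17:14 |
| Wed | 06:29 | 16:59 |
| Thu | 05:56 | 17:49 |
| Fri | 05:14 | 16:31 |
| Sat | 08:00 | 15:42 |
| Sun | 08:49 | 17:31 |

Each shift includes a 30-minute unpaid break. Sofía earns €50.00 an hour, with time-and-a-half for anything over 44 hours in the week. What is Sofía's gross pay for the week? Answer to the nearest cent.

Tue: 09:51–17:14 = 7 h 23 min; less 30 min break → 6 h 53 min
Wed: 06:29–16:59 = 10 h 30 min; less 30 min break → 10 h 0 min
Thu: 05:56–17:49 = 11 h 53 min; less 30 min break → 11 h 23 min
Fri: 05:14–16:31 = 11 h 17 min; less 30 min break → 10 h 47 min
Sat: 08:00–15:42 = 7 h 42 min; less 30 min break → 7 h 12 min
Sun: 08:49–17:31 = 8 h 42 min; less 30 min break → 8 h 12 min
Total worked: 54 h 27 min = 3267 min.
Regular 44 h 0 min = 2640 min at €50.00/h; overtime 10 h 27 min = 627 min at €75.00/h.
Pay = (2640 × €50.00 + 627 × €75.00) ÷ 60 = €2983.75.

€2983.75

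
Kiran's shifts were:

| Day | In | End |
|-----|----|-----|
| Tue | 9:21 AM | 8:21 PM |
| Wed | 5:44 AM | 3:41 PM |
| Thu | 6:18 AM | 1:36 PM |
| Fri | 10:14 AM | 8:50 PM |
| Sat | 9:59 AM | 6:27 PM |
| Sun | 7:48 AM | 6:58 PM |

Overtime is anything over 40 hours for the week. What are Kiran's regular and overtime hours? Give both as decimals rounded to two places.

Tue: 9:21 AM–8:21 PM = 11 h 0 min
Wed: 5:44 AM–3:41 PM = 9 h 57 min
Thu: 6:18 AM–1:36 PM = 7 h 18 min
Fri: 10:14 AM–8:50 PM = 10 h 36 min
Sat: 9:59 AM–6:27 PM = 8 h 28 min
Sun: 7:48 AM–6:58 PM = 11 h 10 min
Total worked: 58 h 29 min = 58.48 h.
Threshold 40 h → overtime 18 h 29 min, regular 40 h 0 min.

Regular 40.00 hours, overtime 18.48 hours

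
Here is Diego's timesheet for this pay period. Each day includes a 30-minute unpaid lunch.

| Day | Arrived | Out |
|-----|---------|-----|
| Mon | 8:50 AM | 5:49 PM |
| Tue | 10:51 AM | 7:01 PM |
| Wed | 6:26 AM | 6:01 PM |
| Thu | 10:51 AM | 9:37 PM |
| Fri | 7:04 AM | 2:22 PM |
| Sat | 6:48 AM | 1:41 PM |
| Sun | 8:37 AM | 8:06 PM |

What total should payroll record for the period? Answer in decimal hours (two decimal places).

Mon: 8:50 AM–5:49 PM = 8 h 59 min; less 30 min break → 8 h 29 min
Tue: 10:51 AM–7:01 PM = 8 h 10 min; less 30 min break → 7 h 40 min
Wed: 6:26 AM–6:01 PM = 11 h 35 min; less 30 min break → 11 h 5 min
Thu: 10:51 AM–9:37 PM = 10 h 46 min; less 30 min break → 10 h 16 min
Fri: 7:04 AM–2:22 PM = 7 h 18 min; less 30 min break → 6 h 48 min
Sat: 6:48 AM–1:41 PM = 6 h 53 min; less 30 min break → 6 h 23 min
Sun: 8:37 AM–8:06 PM = 11 h 29 min; less 30 min break → 10 h 59 min
Total: 8 h 29 min + 7 h 40 min + 11 h 5 min + 10 h 16 min + 6 h 48 min + 6 h 23 min + 10 h 59 min = 61 h 40 min.

61.67 hours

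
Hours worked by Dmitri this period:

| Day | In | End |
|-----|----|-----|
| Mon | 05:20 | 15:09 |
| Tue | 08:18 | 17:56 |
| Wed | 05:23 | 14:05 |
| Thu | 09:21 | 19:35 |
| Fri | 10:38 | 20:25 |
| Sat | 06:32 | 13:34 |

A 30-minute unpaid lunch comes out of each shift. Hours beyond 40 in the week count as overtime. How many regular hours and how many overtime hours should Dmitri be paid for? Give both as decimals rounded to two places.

Regular 40.00 hours, overtime 12.20 hours

Mon: 05:20–15:09 = 9 h 49 min; less 30 min break → 9 h 19 min
Tue: 08:18–17:56 = 9 h 38 min; less 30 min break → 9 h 8 min
Wed: 05:23–14:05 = 8 h 42 min; less 30 min break → 8 h 12 min
Thu: 09:21–19:35 = 10 h 14 min; less 30 min break → 9 h 44 min
Fri: 10:38–20:25 = 9 h 47 min; less 30 min break → 9 h 17 min
Sat: 06:32–13:34 = 7 h 2 min; less 30 min break → 6 h 32 min
Total worked: 52 h 12 min = 52.20 h.
Threshold 40 h → overtime 12 h 12 min, regular 40 h 0 min.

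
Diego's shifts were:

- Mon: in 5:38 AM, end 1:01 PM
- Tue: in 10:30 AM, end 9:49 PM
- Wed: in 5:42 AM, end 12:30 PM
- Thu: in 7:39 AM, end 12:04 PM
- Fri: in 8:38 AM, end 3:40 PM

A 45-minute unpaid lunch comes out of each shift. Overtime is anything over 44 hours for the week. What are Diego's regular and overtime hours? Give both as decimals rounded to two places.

Mon: 5:38 AM–1:01 PM = 7 h 23 min; less 45 min break → 6 h 38 min
Tue: 10:30 AM–9:49 PM = 11 h 19 min; less 45 min break → 10 h 34 min
Wed: 5:42 AM–12:30 PM = 6 h 48 min; less 45 min break → 6 h 3 min
Thu: 7:39 AM–12:04 PM = 4 h 25 min; less 45 min break → 3 h 40 min
Fri: 8:38 AM–3:40 PM = 7 h 2 min; less 45 min break → 6 h 17 min
Total worked: 33 h 12 min = 33.20 h.
Threshold 44 h → overtime 0 h 0 min, regular 33 h 12 min.

Regular 33.20 hours, overtime 0.00 hours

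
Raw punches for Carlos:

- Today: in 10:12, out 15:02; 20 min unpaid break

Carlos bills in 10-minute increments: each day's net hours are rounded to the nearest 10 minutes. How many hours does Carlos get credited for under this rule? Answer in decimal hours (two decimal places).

Today: 10:12–15:02 = 4 h 50 min − 20 min = 4 h 30 min → rounds to 4 h 30 min

4.50 hours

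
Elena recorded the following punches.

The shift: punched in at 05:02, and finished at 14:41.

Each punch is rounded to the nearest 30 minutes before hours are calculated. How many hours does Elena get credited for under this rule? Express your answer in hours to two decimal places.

The shift: in 05:02→05:00, out 14:41→14:30; 9 h 30 min

9.50 hours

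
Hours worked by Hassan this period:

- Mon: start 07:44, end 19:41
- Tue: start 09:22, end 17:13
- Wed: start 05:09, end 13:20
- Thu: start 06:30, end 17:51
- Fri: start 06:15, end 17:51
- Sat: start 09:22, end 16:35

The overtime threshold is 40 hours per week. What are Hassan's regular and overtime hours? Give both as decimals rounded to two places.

Mon: 07:44–19:41 = 11 h 57 min
Tue: 09:22–17:13 = 7 h 51 min
Wed: 05:09–13:20 = 8 h 11 min
Thu: 06:30–17:51 = 11 h 21 min
Fri: 06:15–17:51 = 11 h 36 min
Sat: 09:22–16:35 = 7 h 13 min
Total worked: 58 h 9 min = 58.15 h.
Threshold 40 h → overtime 18 h 9 min, regular 40 h 0 min.

Regular 40.00 hours, overtime 18.15 hours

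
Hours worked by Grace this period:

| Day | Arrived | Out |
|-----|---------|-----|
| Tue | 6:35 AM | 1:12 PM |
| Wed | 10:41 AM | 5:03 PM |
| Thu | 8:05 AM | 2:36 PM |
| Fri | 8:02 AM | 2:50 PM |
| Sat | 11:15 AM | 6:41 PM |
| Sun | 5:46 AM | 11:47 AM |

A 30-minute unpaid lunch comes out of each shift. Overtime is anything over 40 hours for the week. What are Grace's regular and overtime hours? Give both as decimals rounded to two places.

Regular 36.75 hours, overtime 0.00 hours

Tue: 6:35 AM–1:12 PM = 6 h 37 min; less 30 min break → 6 h 7 min
Wed: 10:41 AM–5:03 PM = 6 h 22 min; less 30 min break → 5 h 52 min
Thu: 8:05 AM–2:36 PM = 6 h 31 min; less 30 min break → 6 h 1 min
Fri: 8:02 AM–2:50 PM = 6 h 48 min; less 30 min break → 6 h 18 min
Sat: 11:15 AM–6:41 PM = 7 h 26 min; less 30 min break → 6 h 56 min
Sun: 5:46 AM–11:47 AM = 6 h 1 min; less 30 min break → 5 h 31 min
Total worked: 36 h 45 min = 36.75 h.
Threshold 40 h → overtime 0 h 0 min, regular 36 h 45 min.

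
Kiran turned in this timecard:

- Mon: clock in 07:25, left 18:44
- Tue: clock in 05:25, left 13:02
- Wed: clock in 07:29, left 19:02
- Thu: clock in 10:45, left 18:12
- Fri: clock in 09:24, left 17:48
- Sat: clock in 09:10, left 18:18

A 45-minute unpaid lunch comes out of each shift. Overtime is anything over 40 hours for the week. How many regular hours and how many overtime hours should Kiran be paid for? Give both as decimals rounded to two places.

Regular 40.00 hours, overtime 10.97 hours

Mon: 07:25–18:44 = 11 h 19 min; less 45 min break → 10 h 34 min
Tue: 05:25–13:02 = 7 h 37 min; less 45 min break → 6 h 52 min
Wed: 07:29–19:02 = 11 h 33 min; less 45 min break → 10 h 48 min
Thu: 10:45–18:12 = 7 h 27 min; less 45 min break → 6 h 42 min
Fri: 09:24–17:48 = 8 h 24 min; less 45 min break → 7 h 39 min
Sat: 09:10–18:18 = 9 h 8 min; less 45 min break → 8 h 23 min
Total worked: 50 h 58 min = 50.97 h.
Threshold 40 h → overtime 10 h 58 min, regular 40 h 0 min.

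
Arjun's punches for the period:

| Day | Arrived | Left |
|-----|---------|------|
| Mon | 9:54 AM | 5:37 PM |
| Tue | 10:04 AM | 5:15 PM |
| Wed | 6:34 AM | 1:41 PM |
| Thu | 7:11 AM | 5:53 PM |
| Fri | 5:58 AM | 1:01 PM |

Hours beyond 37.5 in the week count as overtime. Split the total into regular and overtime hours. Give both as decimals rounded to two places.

Mon: 9:54 AM–5:37 PM = 7 h 43 min
Tue: 10:04 AM–5:15 PM = 7 h 11 min
Wed: 6:34 AM–1:41 PM = 7 h 7 min
Thu: 7:11 AM–5:53 PM = 10 h 42 min
Fri: 5:58 AM–1:01 PM = 7 h 3 min
Total worked: 39 h 46 min = 39.77 h.
Threshold 37.5 h → overtime 2 h 16 min, regular 37 h 30 min.

Regular 37.50 hours, overtime 2.27 hours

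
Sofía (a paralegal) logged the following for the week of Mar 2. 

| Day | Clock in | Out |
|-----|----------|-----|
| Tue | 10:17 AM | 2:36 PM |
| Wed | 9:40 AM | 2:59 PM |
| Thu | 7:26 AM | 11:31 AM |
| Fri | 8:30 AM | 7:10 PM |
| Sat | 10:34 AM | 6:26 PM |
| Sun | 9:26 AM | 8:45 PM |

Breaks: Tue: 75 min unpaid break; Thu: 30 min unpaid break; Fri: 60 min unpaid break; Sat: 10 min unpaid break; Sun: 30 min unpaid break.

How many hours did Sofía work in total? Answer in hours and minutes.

Tue: 10:17 AM–2:36 PM = 4 h 19 min; less 75 min break → 3 h 4 min
Wed: 9:40 AM–2:59 PM = 5 h 19 min
Thu: 7:26 AM–11:31 AM = 4 h 5 min; less 30 min break → 3 h 35 min
Fri: 8:30 AM–7:10 PM = 10 h 40 min; less 60 min break → 9 h 40 min
Sat: 10:34 AM–6:26 PM = 7 h 52 min; less 10 min break → 7 h 42 min
Sun: 9:26 AM–8:45 PM = 11 h 19 min; less 30 min break → 10 h 49 min
Total: 3 h 4 min + 5 h 19 min + 3 h 35 min + 9 h 40 min + 7 h 42 min + 10 h 49 min = 40 h 9 min.

40 h 9 min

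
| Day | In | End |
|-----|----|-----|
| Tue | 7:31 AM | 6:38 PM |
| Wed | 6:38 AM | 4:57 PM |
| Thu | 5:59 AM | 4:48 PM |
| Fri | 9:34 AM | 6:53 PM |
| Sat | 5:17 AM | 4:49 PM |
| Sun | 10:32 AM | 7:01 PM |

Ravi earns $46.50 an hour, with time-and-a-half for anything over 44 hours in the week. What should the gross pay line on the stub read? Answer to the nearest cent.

Tue: 7:31 AM–6:38 PM = 11 h 7 min
Wed: 6:38 AM–4:57 PM = 10 h 19 min
Thu: 5:59 AM–4:48 PM = 10 h 49 min
Fri: 9:34 AM–6:53 PM = 9 h 19 min
Sat: 5:17 AM–4:49 PM = 11 h 32 min
Sun: 10:32 AM–7:01 PM = 8 h 29 min
Total worked: 61 h 35 min = 3695 min.
Regular 44 h 0 min = 2640 min at $46.50/h; overtime 17 h 35 min = 1055 min at $69.75/h.
Pay = (2640 × $46.50 + 1055 × $69.75) ÷ 60 = $3272.44.

$3272.44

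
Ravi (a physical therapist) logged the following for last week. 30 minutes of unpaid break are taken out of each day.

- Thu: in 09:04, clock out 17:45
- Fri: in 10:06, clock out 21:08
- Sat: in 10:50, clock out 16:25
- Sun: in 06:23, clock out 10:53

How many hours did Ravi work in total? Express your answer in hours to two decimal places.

27.80 hours

Thu: 09:04–17:45 = 8 h 41 min; less 30 min break → 8 h 11 min
Fri: 10:06–21:08 = 11 h 2 min; less 30 min break → 10 h 32 min
Sat: 10:50–16:25 = 5 h 35 min; less 30 min break → 5 h 5 min
Sun: 06:23–10:53 = 4 h 30 min; less 30 min break → 4 h 0 min
Total: 8 h 11 min + 10 h 32 min + 5 h 5 min + 4 h 0 min = 27 h 48 min.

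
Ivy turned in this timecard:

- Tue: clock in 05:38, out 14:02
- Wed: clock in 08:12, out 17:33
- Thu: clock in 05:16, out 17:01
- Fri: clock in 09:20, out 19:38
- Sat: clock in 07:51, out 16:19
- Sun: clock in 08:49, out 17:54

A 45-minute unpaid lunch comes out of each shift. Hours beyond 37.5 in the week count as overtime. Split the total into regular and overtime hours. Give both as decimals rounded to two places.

Regular 37.50 hours, overtime 15.35 hours

Tue: 05:38–14:02 = 8 h 24 min; less 45 min break → 7 h 39 min
Wed: 08:12–17:33 = 9 h 21 min; less 45 min break → 8 h 36 min
Thu: 05:16–17:01 = 11 h 45 min; less 45 min break → 11 h 0 min
Fri: 09:20–19:38 = 10 h 18 min; less 45 min break → 9 h 33 min
Sat: 07:51–16:19 = 8 h 28 min; less 45 min break → 7 h 43 min
Sun: 08:49–17:54 = 9 h 5 min; less 45 min break → 8 h 20 min
Total worked: 52 h 51 min = 52.85 h.
Threshold 37.5 h → overtime 15 h 21 min, regular 37 h 30 min.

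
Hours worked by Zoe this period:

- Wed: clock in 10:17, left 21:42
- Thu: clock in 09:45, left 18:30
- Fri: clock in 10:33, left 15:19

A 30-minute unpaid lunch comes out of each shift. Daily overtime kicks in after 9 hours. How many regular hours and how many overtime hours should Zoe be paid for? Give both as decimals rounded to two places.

Wed: 10:17–21:42 = 11 h 25 min; less 30 min break → 10 h 55 min
Thu: 09:45–18:30 = 8 h 45 min; less 30 min break → 8 h 15 min
Fri: 10:33–15:19 = 4 h 46 min; less 30 min break → 4 h 16 min
Wed reg 9 h 0 min / OT 1 h 55 min; Thu reg 8 h 15 min / OT 0 h 0 min; Fri reg 4 h 16 min / OT 0 h 0 min.
Totals: regular 21 h 31 min, overtime 1 h 55 min.

Regular 21.52 hours, overtime 1.92 hours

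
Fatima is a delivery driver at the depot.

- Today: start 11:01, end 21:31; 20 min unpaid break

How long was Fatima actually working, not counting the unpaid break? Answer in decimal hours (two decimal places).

10.17 hours

Today: 11:01–21:31 = 10 h 30 min; less 20 min break → 10 h 10 min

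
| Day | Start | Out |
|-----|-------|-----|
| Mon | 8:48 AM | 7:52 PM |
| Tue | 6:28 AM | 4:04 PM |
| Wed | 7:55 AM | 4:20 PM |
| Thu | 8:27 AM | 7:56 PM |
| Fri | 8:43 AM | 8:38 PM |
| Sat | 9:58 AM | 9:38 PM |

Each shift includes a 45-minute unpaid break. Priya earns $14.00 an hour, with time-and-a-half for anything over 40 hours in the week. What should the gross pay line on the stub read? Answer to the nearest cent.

Mon: 8:48 AM–7:52 PM = 11 h 4 min; less 45 min break → 10 h 19 min
Tue: 6:28 AM–4:04 PM = 9 h 36 min; less 45 min break → 8 h 51 min
Wed: 7:55 AM–4:20 PM = 8 h 25 min; less 45 min break → 7 h 40 min
Thu: 8:27 AM–7:56 PM = 11 h 29 min; less 45 min break → 10 h 44 min
Fri: 8:43 AM–8:38 PM = 11 h 55 min; less 45 min break → 11 h 10 min
Sat: 9:58 AM–9:38 PM = 11 h 40 min; less 45 min break → 10 h 55 min
Total worked: 59 h 39 min = 3579 min.
Regular 40 h 0 min = 2400 min at $14.00/h; overtime 19 h 39 min = 1179 min at $21.00/h.
Pay = (2400 × $14.00 + 1179 × $21.00) ÷ 60 = $972.65.

$972.65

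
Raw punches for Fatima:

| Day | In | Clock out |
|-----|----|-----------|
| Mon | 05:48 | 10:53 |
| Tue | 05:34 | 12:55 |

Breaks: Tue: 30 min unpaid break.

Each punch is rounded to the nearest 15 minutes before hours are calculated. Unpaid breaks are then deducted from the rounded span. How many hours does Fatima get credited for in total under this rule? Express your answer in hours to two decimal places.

12.25 hours

Mon: in 05:48→05:45, out 10:53→11:00; 5 h 15 min
Tue: in 05:34→05:30, out 12:55→13:00; 7 h 30 min − 30 min = 7 h 0 min
Total credited: 12 h 15 min.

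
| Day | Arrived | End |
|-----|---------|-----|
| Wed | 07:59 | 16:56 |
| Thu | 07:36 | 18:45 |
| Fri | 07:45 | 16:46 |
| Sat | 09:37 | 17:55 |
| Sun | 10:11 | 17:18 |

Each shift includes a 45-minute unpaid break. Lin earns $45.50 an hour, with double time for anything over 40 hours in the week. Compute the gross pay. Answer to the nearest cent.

Wed: 07:59–16:56 = 8 h 57 min; less 45 min break → 8 h 12 min
Thu: 07:36–18:45 = 11 h 9 min; less 45 min break → 10 h 24 min
Fri: 07:45–16:46 = 9 h 1 min; less 45 min break → 8 h 16 min
Sat: 09:37–17:55 = 8 h 18 min; less 45 min break → 7 h 33 min
Sun: 10:11–17:18 = 7 h 7 min; less 45 min break → 6 h 22 min
Total worked: 40 h 47 min = 2447 min.
Regular 40 h 0 min = 2400 min at $45.50/h; overtime 0 h 47 min = 47 min at $91.00/h.
Pay = (2400 × $45.50 + 47 × $91.00) ÷ 60 = $1891.28.

$1891.28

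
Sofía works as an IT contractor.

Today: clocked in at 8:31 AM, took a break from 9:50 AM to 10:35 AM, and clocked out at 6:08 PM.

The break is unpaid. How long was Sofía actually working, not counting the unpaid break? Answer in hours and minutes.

Today: 8:31 AM–6:08 PM = 9 h 37 min; less 45 min break → 8 h 52 min

8 h 52 min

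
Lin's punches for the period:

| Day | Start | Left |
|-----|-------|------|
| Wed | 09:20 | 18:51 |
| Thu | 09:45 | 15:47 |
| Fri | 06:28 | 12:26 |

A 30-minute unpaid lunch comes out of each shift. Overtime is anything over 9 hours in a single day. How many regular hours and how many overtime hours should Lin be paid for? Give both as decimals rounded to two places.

Wed: 09:20–18:51 = 9 h 31 min; less 30 min break → 9 h 1 min
Thu: 09:45–15:47 = 6 h 2 min; less 30 min break → 5 h 32 min
Fri: 06:28–12:26 = 5 h 58 min; less 30 min break → 5 h 28 min
Wed reg 9 h 0 min / OT 0 h 1 min; Thu reg 5 h 32 min / OT 0 h 0 min; Fri reg 5 h 28 min / OT 0 h 0 min.
Totals: regular 20 h 0 min, overtime 0 h 1 min.

Regular 20.00 hours, overtime 0.02 hours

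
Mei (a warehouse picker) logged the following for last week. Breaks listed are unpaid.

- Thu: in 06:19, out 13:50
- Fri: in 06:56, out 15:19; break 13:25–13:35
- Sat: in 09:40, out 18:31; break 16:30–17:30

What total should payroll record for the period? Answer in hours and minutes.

23 h 35 min

Thu: 06:19–13:50 = 7 h 31 min
Fri: 06:56–15:19 = 8 h 23 min; less 10 min break → 8 h 13 min
Sat: 09:40–18:31 = 8 h 51 min; less 60 min break → 7 h 51 min
Total: 7 h 31 min + 8 h 13 min + 7 h 51 min = 23 h 35 min.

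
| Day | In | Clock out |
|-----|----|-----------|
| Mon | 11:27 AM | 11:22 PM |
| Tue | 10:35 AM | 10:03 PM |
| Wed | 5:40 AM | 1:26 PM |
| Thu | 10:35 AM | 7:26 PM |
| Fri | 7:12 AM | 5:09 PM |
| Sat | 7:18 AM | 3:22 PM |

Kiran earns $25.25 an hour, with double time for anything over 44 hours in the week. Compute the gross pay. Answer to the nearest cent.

Mon: 11:27 AM–11:22 PM = 11 h 55 min
Tue: 10:35 AM–10:03 PM = 11 h 28 min
Wed: 5:40 AM–1:26 PM = 7 h 46 min
Thu: 10:35 AM–7:26 PM = 8 h 51 min
Fri: 7:12 AM–5:09 PM = 9 h 57 min
Sat: 7:18 AM–3:22 PM = 8 h 4 min
Total worked: 58 h 1 min = 3481 min.
Regular 44 h 0 min = 2640 min at $25.25/h; overtime 14 h 1 min = 841 min at $50.50/h.
Pay = (2640 × $25.25 + 841 × $50.50) ÷ 60 = $1818.84.

$1818.84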